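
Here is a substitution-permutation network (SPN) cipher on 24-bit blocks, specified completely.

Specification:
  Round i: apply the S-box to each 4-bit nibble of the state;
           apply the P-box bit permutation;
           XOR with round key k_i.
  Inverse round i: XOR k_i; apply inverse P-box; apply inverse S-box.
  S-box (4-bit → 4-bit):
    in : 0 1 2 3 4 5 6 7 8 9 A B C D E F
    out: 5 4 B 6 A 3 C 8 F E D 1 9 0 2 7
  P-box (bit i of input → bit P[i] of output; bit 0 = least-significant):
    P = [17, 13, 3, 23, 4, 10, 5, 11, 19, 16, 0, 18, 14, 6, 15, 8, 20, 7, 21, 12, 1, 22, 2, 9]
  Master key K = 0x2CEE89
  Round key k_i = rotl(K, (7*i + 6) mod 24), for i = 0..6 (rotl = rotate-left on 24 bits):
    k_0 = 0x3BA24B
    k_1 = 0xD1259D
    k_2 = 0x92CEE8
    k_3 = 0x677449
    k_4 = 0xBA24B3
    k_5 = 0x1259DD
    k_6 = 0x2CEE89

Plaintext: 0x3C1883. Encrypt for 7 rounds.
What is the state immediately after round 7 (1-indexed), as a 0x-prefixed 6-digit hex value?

s_0 = plaintext = 0x3C1883
s_1 = Round(s_0, k_0) = 0x661E76
s_2 = Round(s_1, k_1) = 0x70BF91
s_3 = Round(s_2, k_2) = 0xAB80C1
s_4 = Round(s_3, k_3) = 0x7FBF16
s_5 = Round(s_4, k_4) = 0x03661A
s_6 = Round(s_5, k_5) = 0xB4D872
s_7 = Round(s_6, k_6) = 0xA3D60A

0xA3D60A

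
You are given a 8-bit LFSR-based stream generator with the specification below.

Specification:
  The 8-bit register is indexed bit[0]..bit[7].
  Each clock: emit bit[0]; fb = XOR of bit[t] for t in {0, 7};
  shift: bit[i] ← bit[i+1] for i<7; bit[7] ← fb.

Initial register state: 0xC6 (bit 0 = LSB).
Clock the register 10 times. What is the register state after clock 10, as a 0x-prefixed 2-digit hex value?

0x2F

reg_0 = 0xC6
clock 1: out=0, reg = 0xE3
clock 2: out=1, reg = 0x71
clock 3: out=1, reg = 0xB8
clock 4: out=0, reg = 0xDC
clock 5: out=0, reg = 0xEE
clock 6: out=0, reg = 0xF7
clock 7: out=1, reg = 0x7B
clock 8: out=1, reg = 0xBD
clock 9: out=1, reg = 0x5E
clock 10: out=0, reg = 0x2F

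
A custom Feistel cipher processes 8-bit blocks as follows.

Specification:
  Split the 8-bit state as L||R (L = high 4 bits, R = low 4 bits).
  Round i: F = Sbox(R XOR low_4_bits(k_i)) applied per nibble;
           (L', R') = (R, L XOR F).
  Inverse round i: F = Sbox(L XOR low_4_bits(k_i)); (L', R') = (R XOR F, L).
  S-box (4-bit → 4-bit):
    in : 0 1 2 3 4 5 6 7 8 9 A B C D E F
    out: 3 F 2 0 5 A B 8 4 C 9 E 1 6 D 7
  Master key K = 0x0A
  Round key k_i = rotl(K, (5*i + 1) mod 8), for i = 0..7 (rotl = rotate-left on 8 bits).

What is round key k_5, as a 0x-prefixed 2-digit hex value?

0x28

K = 0x0A
k_0 = rotl(K, (5*0+1) mod 8) = rotl(K, 1) = 0x14
k_1 = rotl(K, (5*1+1) mod 8) = rotl(K, 6) = 0x82
k_2 = rotl(K, (5*2+1) mod 8) = rotl(K, 3) = 0x50
k_3 = rotl(K, (5*3+1) mod 8) = rotl(K, 0) = 0x0A
k_4 = rotl(K, (5*4+1) mod 8) = rotl(K, 5) = 0x41
k_5 = rotl(K, (5*5+1) mod 8) = rotl(K, 2) = 0x28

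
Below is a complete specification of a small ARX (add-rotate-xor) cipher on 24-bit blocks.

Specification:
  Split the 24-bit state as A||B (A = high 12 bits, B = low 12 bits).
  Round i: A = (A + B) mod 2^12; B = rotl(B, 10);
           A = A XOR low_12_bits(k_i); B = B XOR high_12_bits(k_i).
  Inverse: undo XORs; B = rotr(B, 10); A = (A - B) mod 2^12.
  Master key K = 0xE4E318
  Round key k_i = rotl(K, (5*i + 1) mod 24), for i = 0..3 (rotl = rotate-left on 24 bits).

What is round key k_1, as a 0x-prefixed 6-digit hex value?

K = 0xE4E318
k_0 = rotl(K, (5*0+1) mod 24) = rotl(K, 1) = 0xC9C631
k_1 = rotl(K, (5*1+1) mod 24) = rotl(K, 6) = 0x38C639

0x38C639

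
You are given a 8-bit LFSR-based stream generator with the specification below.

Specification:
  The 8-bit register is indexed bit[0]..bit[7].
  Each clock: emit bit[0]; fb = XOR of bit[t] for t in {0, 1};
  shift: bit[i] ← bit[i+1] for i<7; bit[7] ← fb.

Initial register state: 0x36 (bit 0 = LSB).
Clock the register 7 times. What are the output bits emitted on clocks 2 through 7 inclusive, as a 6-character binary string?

110110

reg_0 = 0x36
clock 1: out=0, reg = 0x9B
clock 2: out=1, reg = 0x4D
clock 3: out=1, reg = 0xA6
clock 4: out=0, reg = 0xD3
clock 5: out=1, reg = 0x69
clock 6: out=1, reg = 0xB4
clock 7: out=0, reg = 0x5A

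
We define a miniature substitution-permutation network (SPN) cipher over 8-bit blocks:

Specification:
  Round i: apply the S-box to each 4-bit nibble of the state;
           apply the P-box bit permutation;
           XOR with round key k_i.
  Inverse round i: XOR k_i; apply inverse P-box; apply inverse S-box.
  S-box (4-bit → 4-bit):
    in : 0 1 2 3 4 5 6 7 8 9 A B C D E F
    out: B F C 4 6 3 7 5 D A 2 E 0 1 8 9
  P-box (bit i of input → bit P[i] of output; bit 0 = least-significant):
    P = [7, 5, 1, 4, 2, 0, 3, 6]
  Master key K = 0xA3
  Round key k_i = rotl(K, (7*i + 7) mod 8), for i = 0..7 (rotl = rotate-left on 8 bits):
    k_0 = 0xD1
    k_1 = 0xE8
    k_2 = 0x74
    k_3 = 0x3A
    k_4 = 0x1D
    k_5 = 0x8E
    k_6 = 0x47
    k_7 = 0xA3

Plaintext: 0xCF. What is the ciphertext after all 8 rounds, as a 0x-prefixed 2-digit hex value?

0x5B

s_0 = plaintext = 0xCF
s_1 = Round(s_0, k_0) = 0x41
s_2 = Round(s_1, k_1) = 0x53
s_3 = Round(s_2, k_2) = 0x73
s_4 = Round(s_3, k_3) = 0x34
s_5 = Round(s_4, k_4) = 0x37
s_6 = Round(s_5, k_5) = 0x04
s_7 = Round(s_6, k_6) = 0x20
s_8 = Round(s_7, k_7) = 0x5B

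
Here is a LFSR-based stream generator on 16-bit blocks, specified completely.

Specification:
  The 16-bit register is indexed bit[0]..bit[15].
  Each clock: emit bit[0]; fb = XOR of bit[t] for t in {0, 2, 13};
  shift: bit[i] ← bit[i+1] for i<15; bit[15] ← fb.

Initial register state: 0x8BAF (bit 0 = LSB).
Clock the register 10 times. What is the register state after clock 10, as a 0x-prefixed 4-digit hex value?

0xD022

reg_0 = 0x8BAF
clock 1: out=1, reg = 0x45D7
clock 2: out=1, reg = 0x22EB
clock 3: out=1, reg = 0x1175
clock 4: out=1, reg = 0x08BA
clock 5: out=0, reg = 0x045D
clock 6: out=1, reg = 0x022E
clock 7: out=0, reg = 0x8117
clock 8: out=1, reg = 0x408B
clock 9: out=1, reg = 0xA045
clock 10: out=1, reg = 0xD022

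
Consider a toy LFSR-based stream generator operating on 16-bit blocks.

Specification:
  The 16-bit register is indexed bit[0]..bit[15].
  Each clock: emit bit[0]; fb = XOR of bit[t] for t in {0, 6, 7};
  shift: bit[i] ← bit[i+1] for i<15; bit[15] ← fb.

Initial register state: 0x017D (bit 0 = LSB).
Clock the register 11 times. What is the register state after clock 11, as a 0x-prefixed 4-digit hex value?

reg_0 = 0x017D
clock 1: out=1, reg = 0x00BE
clock 2: out=0, reg = 0x805F
clock 3: out=1, reg = 0x402F
clock 4: out=1, reg = 0xA017
clock 5: out=1, reg = 0xD00B
clock 6: out=1, reg = 0xE805
clock 7: out=1, reg = 0xF402
clock 8: out=0, reg = 0x7A01
clock 9: out=1, reg = 0xBD00
clock 10: out=0, reg = 0x5E80
clock 11: out=0, reg = 0xAF40

0xAF40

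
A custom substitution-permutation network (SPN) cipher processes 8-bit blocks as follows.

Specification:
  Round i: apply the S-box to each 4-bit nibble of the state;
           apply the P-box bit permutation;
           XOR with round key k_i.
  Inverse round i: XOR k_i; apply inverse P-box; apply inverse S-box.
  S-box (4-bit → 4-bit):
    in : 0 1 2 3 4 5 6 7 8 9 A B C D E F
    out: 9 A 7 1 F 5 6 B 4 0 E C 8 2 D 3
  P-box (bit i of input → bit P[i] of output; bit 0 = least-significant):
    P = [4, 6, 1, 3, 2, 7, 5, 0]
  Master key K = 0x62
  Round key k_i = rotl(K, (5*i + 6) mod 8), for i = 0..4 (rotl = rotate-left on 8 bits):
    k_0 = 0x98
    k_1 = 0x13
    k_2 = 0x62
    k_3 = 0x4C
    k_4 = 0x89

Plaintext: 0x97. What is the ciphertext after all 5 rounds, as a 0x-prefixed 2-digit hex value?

0x2A

s_0 = plaintext = 0x97
s_1 = Round(s_0, k_0) = 0xC0
s_2 = Round(s_1, k_1) = 0x0A
s_3 = Round(s_2, k_2) = 0x2D
s_4 = Round(s_3, k_3) = 0xA8
s_5 = Round(s_4, k_4) = 0x2A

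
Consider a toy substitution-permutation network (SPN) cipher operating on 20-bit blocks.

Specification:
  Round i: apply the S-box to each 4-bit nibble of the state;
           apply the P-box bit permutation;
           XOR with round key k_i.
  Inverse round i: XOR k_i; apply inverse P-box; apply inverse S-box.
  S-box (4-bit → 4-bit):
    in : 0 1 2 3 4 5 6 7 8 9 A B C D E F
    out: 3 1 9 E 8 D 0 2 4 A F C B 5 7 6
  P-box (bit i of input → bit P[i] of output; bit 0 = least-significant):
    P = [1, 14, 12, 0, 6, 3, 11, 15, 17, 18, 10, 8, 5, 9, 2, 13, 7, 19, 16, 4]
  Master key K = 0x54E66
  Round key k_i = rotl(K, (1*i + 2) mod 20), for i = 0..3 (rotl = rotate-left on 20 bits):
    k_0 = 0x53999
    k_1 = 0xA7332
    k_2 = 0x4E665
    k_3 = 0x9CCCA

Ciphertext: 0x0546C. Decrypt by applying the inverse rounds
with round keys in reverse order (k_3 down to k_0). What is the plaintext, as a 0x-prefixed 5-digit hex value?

0xD545F

s_0 = ciphertext = 0x0546C
s_1 = InvRound(s_0, k_3) = 0xED6BD
s_2 = InvRound(s_1, k_2) = 0xC4108
s_3 = InvRound(s_2, k_1) = 0x4C07D
s_4 = InvRound(s_3, k_0) = 0xD545F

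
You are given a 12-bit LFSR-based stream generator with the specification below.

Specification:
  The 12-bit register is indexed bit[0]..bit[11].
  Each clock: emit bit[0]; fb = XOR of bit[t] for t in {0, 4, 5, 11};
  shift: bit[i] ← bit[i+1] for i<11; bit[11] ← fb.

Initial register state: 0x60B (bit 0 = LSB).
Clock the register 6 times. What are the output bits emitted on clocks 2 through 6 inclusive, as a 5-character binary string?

reg_0 = 0x60B
clock 1: out=1, reg = 0xB05
clock 2: out=1, reg = 0x582
clock 3: out=0, reg = 0x2C1
clock 4: out=1, reg = 0x960
clock 5: out=0, reg = 0x4B0
clock 6: out=0, reg = 0x258

10100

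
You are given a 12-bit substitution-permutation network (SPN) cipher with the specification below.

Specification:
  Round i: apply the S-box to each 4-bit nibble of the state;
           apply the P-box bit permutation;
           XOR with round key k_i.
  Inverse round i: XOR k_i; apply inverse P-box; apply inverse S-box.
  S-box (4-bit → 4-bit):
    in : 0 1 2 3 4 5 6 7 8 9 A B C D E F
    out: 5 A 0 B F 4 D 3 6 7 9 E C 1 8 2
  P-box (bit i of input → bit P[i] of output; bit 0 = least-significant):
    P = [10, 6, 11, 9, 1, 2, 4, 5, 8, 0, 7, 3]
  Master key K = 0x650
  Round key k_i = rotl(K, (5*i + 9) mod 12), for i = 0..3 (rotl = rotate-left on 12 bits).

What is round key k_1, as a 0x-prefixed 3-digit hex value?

0x941

K = 0x650
k_0 = rotl(K, (5*0+9) mod 12) = rotl(K, 9) = 0x0CA
k_1 = rotl(K, (5*1+9) mod 12) = rotl(K, 2) = 0x941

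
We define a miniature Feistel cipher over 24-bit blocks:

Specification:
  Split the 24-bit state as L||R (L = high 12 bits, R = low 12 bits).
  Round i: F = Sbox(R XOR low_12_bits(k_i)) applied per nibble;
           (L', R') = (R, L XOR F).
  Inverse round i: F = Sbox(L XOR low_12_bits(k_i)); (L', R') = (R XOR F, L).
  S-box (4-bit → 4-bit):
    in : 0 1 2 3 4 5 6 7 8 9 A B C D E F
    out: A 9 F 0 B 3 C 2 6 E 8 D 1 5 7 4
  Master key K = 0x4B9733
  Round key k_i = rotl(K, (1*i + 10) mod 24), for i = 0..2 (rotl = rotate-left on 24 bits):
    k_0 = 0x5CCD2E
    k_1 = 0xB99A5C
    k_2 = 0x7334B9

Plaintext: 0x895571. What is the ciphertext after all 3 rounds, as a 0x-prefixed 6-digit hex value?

s_0 = plaintext = 0x895571
s_1 = Round(s_0, k_0) = 0x571EA1
s_2 = Round(s_1, k_1) = 0xEA1E34
s_3 = Round(s_2, k_2) = 0xE346C4

0xE346C4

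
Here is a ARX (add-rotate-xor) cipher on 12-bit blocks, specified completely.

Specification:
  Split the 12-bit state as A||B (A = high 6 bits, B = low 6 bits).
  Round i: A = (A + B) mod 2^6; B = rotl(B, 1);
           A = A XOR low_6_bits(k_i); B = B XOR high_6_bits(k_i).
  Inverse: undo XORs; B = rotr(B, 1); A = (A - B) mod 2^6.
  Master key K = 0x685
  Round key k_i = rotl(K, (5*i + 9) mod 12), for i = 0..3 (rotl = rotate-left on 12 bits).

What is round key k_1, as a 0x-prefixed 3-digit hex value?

0xA15

K = 0x685
k_0 = rotl(K, (5*0+9) mod 12) = rotl(K, 9) = 0xAD0
k_1 = rotl(K, (5*1+9) mod 12) = rotl(K, 2) = 0xA15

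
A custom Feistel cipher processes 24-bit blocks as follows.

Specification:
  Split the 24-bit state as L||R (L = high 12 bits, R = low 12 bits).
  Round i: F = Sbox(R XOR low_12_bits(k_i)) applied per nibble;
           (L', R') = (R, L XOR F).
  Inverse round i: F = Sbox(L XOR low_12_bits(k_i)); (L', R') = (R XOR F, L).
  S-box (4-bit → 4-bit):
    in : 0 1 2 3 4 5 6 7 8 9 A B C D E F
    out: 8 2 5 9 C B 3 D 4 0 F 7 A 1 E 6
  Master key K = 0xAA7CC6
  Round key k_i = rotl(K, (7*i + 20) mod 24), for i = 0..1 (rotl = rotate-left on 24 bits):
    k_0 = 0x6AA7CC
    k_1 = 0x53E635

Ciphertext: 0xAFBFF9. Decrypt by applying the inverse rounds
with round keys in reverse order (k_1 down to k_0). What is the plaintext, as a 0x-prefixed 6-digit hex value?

0xFFC557

s_0 = ciphertext = 0xAFBFF9
s_1 = InvRound(s_0, k_1) = 0x557AFB
s_2 = InvRound(s_1, k_0) = 0xFFC557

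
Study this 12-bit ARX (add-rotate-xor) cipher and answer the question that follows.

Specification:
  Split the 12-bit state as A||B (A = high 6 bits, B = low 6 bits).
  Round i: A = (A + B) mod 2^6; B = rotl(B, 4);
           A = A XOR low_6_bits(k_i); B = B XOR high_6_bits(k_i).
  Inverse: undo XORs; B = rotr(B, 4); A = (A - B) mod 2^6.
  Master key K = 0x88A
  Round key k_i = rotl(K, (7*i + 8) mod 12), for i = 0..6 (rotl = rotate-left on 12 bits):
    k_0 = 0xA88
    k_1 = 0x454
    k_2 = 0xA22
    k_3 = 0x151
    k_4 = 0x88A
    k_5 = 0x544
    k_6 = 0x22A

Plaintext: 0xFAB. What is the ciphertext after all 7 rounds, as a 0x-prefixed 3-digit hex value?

s_0 = plaintext = 0xFAB
s_1 = Round(s_0, k_0) = 0x850
s_2 = Round(s_1, k_1) = 0x955
s_3 = Round(s_2, k_2) = 0x63D
s_4 = Round(s_3, k_3) = 0x11A
s_5 = Round(s_4, k_4) = 0x504
s_6 = Round(s_5, k_5) = 0x714
s_7 = Round(s_6, k_6) = 0x68D

0x68D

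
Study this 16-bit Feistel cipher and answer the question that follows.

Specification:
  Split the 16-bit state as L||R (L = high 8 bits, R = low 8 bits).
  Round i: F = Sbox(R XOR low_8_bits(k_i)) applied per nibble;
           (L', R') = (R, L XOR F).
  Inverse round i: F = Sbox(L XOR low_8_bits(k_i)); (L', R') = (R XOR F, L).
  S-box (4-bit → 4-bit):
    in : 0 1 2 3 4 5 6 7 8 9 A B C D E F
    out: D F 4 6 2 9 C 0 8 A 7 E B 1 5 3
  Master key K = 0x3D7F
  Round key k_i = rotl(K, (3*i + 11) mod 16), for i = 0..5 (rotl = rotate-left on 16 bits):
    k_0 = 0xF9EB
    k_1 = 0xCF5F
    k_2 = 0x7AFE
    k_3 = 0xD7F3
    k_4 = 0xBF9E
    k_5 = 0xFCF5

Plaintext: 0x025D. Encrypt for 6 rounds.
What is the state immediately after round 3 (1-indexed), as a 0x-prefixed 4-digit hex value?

s_0 = plaintext = 0x025D
s_1 = Round(s_0, k_0) = 0x5DEE
s_2 = Round(s_1, k_1) = 0xEEB2
s_3 = Round(s_2, k_2) = 0xB2C5
s_4 = Round(s_3, k_3) = 0xC5DE
s_5 = Round(s_4, k_4) = 0xDEE8
s_6 = Round(s_5, k_5) = 0xE82F

0xB2C5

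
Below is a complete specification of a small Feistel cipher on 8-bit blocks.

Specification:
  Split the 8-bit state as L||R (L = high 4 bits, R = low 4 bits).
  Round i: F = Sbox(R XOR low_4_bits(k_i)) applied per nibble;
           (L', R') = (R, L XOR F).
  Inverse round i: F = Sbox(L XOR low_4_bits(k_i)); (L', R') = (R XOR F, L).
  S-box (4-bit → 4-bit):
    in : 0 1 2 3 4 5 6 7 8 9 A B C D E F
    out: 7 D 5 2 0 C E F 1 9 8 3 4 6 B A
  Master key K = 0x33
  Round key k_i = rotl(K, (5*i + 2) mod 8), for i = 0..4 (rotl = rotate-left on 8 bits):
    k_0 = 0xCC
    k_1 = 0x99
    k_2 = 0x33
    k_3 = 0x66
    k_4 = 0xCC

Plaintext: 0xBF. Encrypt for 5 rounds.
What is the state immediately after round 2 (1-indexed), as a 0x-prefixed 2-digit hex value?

0x98

s_0 = plaintext = 0xBF
s_1 = Round(s_0, k_0) = 0xF9
s_2 = Round(s_1, k_1) = 0x98
s_3 = Round(s_2, k_2) = 0x8A
s_4 = Round(s_3, k_3) = 0xAC
s_5 = Round(s_4, k_4) = 0xCD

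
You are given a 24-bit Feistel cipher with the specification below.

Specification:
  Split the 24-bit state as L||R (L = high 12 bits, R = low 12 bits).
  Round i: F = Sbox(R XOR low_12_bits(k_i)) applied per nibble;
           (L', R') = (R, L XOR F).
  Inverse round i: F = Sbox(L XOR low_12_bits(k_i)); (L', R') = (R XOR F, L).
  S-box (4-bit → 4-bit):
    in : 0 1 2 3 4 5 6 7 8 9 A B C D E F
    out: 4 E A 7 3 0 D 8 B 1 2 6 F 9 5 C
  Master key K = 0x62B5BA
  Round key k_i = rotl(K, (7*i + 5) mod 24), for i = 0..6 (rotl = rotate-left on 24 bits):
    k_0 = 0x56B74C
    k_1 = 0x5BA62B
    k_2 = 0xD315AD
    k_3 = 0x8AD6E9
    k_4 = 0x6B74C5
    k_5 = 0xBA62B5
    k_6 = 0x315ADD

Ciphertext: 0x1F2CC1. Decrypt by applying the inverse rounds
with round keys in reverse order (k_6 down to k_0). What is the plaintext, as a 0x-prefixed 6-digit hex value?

s_0 = ciphertext = 0x1F2CC1
s_1 = InvRound(s_0, k_6) = 0xA6D1F2
s_2 = InvRound(s_1, k_5) = 0xA69A6D
s_3 = InvRound(s_2, k_4) = 0xF42A69
s_4 = InvRound(s_3, k_3) = 0xB4FF42
s_5 = InvRound(s_4, k_2) = 0xA18B4F
s_6 = InvRound(s_5, k_1) = 0x438A18
s_7 = InvRound(s_6, k_0) = 0xD9B438

0xD9B438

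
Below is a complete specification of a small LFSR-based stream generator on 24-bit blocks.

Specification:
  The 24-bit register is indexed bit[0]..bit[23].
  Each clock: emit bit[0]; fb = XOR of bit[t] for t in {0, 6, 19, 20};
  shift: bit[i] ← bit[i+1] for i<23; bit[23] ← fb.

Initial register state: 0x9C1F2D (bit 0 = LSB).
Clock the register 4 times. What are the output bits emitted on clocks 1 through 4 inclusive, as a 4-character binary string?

reg_0 = 0x9C1F2D
clock 1: out=1, reg = 0xCE0F96
clock 2: out=0, reg = 0xE707CB
clock 3: out=1, reg = 0x7383E5
clock 4: out=1, reg = 0xB9C1F2

1011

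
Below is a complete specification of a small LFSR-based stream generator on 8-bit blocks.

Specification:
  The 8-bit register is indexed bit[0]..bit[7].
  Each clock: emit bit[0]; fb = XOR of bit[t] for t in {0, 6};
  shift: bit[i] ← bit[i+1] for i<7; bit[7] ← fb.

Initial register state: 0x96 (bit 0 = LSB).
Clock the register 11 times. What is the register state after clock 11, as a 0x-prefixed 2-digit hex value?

0xD0

reg_0 = 0x96
clock 1: out=0, reg = 0x4B
clock 2: out=1, reg = 0x25
clock 3: out=1, reg = 0x92
clock 4: out=0, reg = 0x49
clock 5: out=1, reg = 0x24
clock 6: out=0, reg = 0x12
clock 7: out=0, reg = 0x09
clock 8: out=1, reg = 0x84
clock 9: out=0, reg = 0x42
clock 10: out=0, reg = 0xA1
clock 11: out=1, reg = 0xD0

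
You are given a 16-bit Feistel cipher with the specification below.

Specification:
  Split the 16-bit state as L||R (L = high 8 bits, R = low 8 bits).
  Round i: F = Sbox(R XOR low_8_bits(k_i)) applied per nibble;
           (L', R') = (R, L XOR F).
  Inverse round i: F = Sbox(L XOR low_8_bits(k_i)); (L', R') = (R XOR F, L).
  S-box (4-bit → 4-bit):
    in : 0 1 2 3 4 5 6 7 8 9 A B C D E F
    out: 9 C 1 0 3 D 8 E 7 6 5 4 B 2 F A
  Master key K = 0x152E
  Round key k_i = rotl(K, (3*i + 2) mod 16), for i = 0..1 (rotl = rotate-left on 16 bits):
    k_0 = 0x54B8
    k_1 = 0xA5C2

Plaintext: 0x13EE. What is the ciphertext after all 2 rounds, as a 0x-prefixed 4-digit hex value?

s_0 = plaintext = 0x13EE
s_1 = Round(s_0, k_0) = 0xEECB
s_2 = Round(s_1, k_1) = 0xCB78

0xCB78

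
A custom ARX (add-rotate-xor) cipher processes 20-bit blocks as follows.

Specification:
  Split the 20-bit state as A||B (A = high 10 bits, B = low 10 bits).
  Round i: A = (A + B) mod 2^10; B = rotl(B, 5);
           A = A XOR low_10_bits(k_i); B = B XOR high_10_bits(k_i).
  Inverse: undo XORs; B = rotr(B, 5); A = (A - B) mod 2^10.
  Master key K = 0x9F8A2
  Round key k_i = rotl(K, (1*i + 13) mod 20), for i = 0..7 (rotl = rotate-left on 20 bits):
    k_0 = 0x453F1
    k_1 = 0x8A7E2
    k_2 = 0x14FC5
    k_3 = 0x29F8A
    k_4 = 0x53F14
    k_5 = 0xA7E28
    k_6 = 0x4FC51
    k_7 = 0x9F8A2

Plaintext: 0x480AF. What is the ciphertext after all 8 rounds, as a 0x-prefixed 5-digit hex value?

0x30029

s_0 = plaintext = 0x480AF
s_1 = Round(s_0, k_0) = 0x8F8F1
s_2 = Round(s_1, k_1) = 0x3340E
s_3 = Round(s_2, k_2) = 0xC7993
s_4 = Round(s_3, k_3) = 0xCEECB
s_5 = Round(s_4, k_4) = 0x44839
s_6 = Round(s_5, k_5) = 0xD8DBE
s_7 = Round(s_6, k_6) = 0x5C2F2
s_8 = Round(s_7, k_7) = 0x30029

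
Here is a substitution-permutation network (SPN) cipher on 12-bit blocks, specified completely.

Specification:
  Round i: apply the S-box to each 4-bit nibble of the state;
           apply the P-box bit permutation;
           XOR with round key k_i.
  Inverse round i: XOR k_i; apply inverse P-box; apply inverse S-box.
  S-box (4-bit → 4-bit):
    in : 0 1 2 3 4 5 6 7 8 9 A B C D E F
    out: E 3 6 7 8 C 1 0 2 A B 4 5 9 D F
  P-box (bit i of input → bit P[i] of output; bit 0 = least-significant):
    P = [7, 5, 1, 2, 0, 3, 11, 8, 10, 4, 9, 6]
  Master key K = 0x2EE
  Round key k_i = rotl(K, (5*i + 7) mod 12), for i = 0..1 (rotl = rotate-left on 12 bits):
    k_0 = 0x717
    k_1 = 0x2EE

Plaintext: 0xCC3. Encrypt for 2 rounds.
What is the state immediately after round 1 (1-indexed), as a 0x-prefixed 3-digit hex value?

0x9B4

s_0 = plaintext = 0xCC3
s_1 = Round(s_0, k_0) = 0x9B4
s_2 = Round(s_1, k_1) = 0xABA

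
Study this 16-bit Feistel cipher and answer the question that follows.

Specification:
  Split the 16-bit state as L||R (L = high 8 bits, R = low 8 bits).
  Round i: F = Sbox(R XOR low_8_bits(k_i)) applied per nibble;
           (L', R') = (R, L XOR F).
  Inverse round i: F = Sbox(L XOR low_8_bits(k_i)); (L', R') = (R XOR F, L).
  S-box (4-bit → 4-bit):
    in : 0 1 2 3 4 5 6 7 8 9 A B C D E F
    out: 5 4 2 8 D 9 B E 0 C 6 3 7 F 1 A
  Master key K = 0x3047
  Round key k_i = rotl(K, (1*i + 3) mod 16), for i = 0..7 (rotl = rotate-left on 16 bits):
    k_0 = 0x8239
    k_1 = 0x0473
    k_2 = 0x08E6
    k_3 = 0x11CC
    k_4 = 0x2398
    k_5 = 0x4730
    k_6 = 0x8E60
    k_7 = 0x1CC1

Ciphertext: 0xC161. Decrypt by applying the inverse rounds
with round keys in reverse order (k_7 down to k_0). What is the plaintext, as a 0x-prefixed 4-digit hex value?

0xF613

s_0 = ciphertext = 0xC161
s_1 = InvRound(s_0, k_7) = 0x34C1
s_2 = InvRound(s_1, k_6) = 0x5C34
s_3 = InvRound(s_2, k_5) = 0x835C
s_4 = InvRound(s_3, k_4) = 0x1F83
s_5 = InvRound(s_4, k_3) = 0x7B1F
s_6 = InvRound(s_5, k_2) = 0xD07B
s_7 = InvRound(s_6, k_1) = 0x13D0
s_8 = InvRound(s_7, k_0) = 0xF613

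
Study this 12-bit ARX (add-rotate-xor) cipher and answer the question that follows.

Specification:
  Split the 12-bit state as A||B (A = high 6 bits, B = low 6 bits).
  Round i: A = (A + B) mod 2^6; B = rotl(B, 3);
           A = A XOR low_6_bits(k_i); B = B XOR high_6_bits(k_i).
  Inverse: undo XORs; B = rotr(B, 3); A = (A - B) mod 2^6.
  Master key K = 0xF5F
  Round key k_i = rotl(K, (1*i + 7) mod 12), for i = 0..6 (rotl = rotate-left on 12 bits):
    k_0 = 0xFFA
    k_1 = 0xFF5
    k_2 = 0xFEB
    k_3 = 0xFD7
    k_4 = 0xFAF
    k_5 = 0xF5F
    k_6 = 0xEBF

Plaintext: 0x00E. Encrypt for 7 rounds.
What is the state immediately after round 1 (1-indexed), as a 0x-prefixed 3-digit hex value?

s_0 = plaintext = 0x00E
s_1 = Round(s_0, k_0) = 0xD0E
s_2 = Round(s_1, k_1) = 0xDCE
s_3 = Round(s_2, k_2) = 0xB8E
s_4 = Round(s_3, k_3) = 0xACE
s_5 = Round(s_4, k_4) = 0x58F
s_6 = Round(s_5, k_5) = 0xE84
s_7 = Round(s_6, k_6) = 0x05A

0xD0E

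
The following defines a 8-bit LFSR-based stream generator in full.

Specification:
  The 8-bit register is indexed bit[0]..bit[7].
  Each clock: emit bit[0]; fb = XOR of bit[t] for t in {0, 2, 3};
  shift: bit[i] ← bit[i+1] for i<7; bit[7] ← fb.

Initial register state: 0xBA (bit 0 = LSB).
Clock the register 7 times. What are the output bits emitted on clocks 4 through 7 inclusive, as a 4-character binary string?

1110

reg_0 = 0xBA
clock 1: out=0, reg = 0xDD
clock 2: out=1, reg = 0xEE
clock 3: out=0, reg = 0x77
clock 4: out=1, reg = 0x3B
clock 5: out=1, reg = 0x1D
clock 6: out=1, reg = 0x8E
clock 7: out=0, reg = 0x47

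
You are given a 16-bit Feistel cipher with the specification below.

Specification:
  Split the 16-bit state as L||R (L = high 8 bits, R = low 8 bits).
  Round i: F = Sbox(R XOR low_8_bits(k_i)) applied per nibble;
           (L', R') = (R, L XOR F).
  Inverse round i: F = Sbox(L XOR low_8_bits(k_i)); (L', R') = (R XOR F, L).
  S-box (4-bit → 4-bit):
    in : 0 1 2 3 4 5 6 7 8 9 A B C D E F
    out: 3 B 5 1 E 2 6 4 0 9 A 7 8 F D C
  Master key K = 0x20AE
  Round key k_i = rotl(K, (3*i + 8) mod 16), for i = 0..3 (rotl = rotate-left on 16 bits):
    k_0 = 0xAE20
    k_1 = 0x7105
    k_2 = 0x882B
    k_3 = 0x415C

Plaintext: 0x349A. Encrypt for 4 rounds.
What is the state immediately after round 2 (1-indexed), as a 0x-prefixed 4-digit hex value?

0x4E7D

s_0 = plaintext = 0x349A
s_1 = Round(s_0, k_0) = 0x9A4E
s_2 = Round(s_1, k_1) = 0x4E7D
s_3 = Round(s_2, k_2) = 0x7D68
s_4 = Round(s_3, k_3) = 0x6863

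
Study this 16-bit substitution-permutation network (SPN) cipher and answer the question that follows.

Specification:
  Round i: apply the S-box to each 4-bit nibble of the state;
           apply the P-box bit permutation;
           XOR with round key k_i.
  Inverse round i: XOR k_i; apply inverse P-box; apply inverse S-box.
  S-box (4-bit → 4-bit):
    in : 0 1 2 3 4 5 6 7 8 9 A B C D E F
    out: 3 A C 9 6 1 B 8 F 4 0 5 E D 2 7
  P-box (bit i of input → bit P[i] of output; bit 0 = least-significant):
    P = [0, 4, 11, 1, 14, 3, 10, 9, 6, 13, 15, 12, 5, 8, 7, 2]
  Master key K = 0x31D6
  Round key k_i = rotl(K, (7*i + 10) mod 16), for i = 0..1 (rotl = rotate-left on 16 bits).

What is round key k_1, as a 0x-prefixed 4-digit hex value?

0x63AC

K = 0x31D6
k_0 = rotl(K, (7*0+10) mod 16) = rotl(K, 10) = 0x58C7
k_1 = rotl(K, (7*1+10) mod 16) = rotl(K, 1) = 0x63AC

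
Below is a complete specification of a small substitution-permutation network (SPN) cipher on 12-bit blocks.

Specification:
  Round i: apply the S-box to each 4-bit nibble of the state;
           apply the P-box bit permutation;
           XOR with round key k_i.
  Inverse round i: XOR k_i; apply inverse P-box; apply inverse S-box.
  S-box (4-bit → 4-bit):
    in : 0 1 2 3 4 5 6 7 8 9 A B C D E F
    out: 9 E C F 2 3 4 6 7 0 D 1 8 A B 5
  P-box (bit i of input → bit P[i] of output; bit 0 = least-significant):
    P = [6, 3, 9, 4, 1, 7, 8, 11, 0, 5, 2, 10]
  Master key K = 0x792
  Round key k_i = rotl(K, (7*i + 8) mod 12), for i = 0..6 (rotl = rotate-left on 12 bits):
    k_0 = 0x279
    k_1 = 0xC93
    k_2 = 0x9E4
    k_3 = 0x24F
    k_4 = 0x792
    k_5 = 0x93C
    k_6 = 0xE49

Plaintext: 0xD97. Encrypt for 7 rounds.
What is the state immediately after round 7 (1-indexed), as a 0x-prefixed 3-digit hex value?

0xECA

s_0 = plaintext = 0xD97
s_1 = Round(s_0, k_0) = 0x451
s_2 = Round(s_1, k_1) = 0xE29
s_3 = Round(s_2, k_2) = 0x4C5
s_4 = Round(s_3, k_3) = 0xA27
s_5 = Round(s_4, k_4) = 0x89F
s_6 = Round(s_5, k_5) = 0xB59
s_7 = Round(s_6, k_6) = 0xECA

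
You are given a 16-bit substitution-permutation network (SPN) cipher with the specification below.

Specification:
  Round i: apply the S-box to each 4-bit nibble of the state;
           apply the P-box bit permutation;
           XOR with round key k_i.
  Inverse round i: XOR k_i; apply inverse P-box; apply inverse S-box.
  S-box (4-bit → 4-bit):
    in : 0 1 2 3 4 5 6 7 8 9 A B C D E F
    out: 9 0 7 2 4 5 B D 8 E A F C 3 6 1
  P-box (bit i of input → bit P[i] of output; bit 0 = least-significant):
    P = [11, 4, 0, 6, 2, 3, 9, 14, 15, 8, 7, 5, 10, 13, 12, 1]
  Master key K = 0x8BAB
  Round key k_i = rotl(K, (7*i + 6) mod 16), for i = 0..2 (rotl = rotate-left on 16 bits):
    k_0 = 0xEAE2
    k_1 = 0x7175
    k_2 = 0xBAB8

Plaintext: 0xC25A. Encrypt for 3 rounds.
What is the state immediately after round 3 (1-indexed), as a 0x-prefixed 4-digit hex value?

0x9E27

s_0 = plaintext = 0xC25A
s_1 = Round(s_0, k_0) = 0x7934
s_2 = Round(s_1, k_1) = 0x64DE
s_3 = Round(s_2, k_2) = 0x9E27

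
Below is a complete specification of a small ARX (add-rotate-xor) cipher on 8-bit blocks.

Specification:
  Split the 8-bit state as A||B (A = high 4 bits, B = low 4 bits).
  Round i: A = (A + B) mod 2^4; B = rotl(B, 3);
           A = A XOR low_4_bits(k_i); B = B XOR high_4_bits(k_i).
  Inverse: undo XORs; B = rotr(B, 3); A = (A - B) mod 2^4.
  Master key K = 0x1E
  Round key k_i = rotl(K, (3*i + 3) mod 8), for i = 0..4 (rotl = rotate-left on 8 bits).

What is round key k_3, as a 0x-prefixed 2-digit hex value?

0xE1

K = 0x1E
k_0 = rotl(K, (3*0+3) mod 8) = rotl(K, 3) = 0xF0
k_1 = rotl(K, (3*1+3) mod 8) = rotl(K, 6) = 0x87
k_2 = rotl(K, (3*2+3) mod 8) = rotl(K, 1) = 0x3C
k_3 = rotl(K, (3*3+3) mod 8) = rotl(K, 4) = 0xE1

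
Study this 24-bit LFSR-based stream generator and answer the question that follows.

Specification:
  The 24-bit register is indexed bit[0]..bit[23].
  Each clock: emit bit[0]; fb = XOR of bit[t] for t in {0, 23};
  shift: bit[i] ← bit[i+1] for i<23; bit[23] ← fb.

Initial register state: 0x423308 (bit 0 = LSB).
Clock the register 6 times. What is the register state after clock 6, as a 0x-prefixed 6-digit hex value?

0xE108CC

reg_0 = 0x423308
clock 1: out=0, reg = 0x211984
clock 2: out=0, reg = 0x108CC2
clock 3: out=0, reg = 0x084661
clock 4: out=1, reg = 0x842330
clock 5: out=0, reg = 0xC21198
clock 6: out=0, reg = 0xE108CC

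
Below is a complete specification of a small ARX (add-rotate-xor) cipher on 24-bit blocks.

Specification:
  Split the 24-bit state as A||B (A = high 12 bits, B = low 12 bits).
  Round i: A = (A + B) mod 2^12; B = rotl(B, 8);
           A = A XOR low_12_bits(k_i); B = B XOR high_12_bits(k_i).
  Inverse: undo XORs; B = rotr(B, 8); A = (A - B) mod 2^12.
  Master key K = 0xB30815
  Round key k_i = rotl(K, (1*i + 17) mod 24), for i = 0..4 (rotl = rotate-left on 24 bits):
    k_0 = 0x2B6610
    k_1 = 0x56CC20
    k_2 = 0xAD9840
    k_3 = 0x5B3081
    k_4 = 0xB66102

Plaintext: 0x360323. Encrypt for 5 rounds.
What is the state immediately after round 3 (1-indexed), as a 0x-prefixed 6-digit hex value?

s_0 = plaintext = 0x360323
s_1 = Round(s_0, k_0) = 0x093184
s_2 = Round(s_1, k_1) = 0xE37174
s_3 = Round(s_2, k_2) = 0x7EBECE
s_4 = Round(s_3, k_3) = 0x638B5F
s_5 = Round(s_4, k_4) = 0x0954D3

0x7EBECE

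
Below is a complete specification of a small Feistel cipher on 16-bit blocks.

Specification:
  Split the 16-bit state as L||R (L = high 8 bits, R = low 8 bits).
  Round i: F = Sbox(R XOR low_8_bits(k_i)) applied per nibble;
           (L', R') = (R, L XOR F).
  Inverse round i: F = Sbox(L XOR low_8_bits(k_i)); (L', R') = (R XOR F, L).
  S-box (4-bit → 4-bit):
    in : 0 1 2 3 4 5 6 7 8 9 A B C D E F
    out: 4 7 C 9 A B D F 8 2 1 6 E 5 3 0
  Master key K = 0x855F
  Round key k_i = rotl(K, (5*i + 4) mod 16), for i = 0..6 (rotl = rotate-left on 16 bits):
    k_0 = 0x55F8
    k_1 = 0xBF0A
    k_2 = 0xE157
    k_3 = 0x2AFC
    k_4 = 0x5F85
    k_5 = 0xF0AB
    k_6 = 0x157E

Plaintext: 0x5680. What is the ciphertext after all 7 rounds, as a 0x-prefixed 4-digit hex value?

0x8FB8

s_0 = plaintext = 0x5680
s_1 = Round(s_0, k_0) = 0x80AE
s_2 = Round(s_1, k_1) = 0xAE9A
s_3 = Round(s_2, k_2) = 0x9A4B
s_4 = Round(s_3, k_3) = 0x4BF5
s_5 = Round(s_4, k_4) = 0xF5BF
s_6 = Round(s_5, k_5) = 0xBF8F
s_7 = Round(s_6, k_6) = 0x8FB8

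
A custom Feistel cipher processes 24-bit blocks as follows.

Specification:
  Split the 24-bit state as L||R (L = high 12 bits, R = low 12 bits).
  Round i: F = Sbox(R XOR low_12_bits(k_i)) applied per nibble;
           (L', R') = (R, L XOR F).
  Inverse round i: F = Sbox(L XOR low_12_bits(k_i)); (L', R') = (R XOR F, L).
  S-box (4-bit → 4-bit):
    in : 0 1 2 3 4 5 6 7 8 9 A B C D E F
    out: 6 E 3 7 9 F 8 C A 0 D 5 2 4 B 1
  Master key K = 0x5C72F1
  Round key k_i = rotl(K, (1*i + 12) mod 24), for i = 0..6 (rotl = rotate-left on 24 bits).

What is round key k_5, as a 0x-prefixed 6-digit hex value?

0xE2B8E5

K = 0x5C72F1
k_0 = rotl(K, (1*0+12) mod 24) = rotl(K, 12) = 0x2F15C7
k_1 = rotl(K, (1*1+12) mod 24) = rotl(K, 13) = 0x5E2B8E
k_2 = rotl(K, (1*2+12) mod 24) = rotl(K, 14) = 0xBC571C
k_3 = rotl(K, (1*3+12) mod 24) = rotl(K, 15) = 0x78AE39
k_4 = rotl(K, (1*4+12) mod 24) = rotl(K, 16) = 0xF15C72
k_5 = rotl(K, (1*5+12) mod 24) = rotl(K, 17) = 0xE2B8E5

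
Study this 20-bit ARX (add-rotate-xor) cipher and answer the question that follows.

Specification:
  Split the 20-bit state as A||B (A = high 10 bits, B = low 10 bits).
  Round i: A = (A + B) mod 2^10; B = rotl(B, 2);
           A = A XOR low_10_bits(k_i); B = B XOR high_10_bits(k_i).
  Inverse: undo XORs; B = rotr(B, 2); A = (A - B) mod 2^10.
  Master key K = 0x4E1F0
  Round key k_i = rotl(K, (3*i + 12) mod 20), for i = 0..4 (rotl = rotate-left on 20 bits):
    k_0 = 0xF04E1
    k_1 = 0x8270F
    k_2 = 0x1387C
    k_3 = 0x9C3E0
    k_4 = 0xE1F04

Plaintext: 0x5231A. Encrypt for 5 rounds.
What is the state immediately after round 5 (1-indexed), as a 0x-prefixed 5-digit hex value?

0x0322E

s_0 = plaintext = 0x5231A
s_1 = Round(s_0, k_0) = 0x20FAA
s_2 = Round(s_1, k_1) = 0xC88A2
s_3 = Round(s_2, k_2) = 0xEE2C6
s_4 = Round(s_3, k_3) = 0x6796A
s_5 = Round(s_4, k_4) = 0x0322E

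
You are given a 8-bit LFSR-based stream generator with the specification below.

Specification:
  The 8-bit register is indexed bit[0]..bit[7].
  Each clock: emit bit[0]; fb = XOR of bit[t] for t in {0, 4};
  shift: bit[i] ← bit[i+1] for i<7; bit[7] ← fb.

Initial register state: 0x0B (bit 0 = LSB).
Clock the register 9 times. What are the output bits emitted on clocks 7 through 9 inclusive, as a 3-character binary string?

001

reg_0 = 0x0B
clock 1: out=1, reg = 0x85
clock 2: out=1, reg = 0xC2
clock 3: out=0, reg = 0x61
clock 4: out=1, reg = 0xB0
clock 5: out=0, reg = 0xD8
clock 6: out=0, reg = 0xEC
clock 7: out=0, reg = 0x76
clock 8: out=0, reg = 0xBB
clock 9: out=1, reg = 0x5D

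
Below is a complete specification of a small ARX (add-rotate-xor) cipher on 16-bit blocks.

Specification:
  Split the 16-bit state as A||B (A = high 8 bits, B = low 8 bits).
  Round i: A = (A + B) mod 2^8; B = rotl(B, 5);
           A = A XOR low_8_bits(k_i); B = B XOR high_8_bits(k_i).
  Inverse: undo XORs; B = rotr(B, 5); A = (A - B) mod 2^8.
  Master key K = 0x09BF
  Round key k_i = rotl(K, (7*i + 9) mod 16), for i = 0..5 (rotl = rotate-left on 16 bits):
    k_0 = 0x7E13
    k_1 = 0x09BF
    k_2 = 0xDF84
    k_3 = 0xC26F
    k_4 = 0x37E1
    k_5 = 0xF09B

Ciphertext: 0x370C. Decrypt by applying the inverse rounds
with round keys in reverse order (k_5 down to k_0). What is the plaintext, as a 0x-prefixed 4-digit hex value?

0x754A

s_0 = ciphertext = 0x370C
s_1 = InvRound(s_0, k_5) = 0xC5E7
s_2 = InvRound(s_1, k_4) = 0x9E86
s_3 = InvRound(s_2, k_3) = 0xCF22
s_4 = InvRound(s_3, k_2) = 0x5CEF
s_5 = InvRound(s_4, k_1) = 0xAC37
s_6 = InvRound(s_5, k_0) = 0x754A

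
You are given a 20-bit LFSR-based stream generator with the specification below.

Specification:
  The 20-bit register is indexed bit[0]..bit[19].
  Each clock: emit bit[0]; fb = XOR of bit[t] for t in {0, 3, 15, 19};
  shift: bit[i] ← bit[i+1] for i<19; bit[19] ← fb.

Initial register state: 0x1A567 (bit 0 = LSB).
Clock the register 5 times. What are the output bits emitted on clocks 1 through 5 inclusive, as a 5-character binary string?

reg_0 = 0x1A567
clock 1: out=1, reg = 0x0D2B3
clock 2: out=1, reg = 0x06959
clock 3: out=1, reg = 0x034AC
clock 4: out=0, reg = 0x81A56
clock 5: out=0, reg = 0xC0D2B

11100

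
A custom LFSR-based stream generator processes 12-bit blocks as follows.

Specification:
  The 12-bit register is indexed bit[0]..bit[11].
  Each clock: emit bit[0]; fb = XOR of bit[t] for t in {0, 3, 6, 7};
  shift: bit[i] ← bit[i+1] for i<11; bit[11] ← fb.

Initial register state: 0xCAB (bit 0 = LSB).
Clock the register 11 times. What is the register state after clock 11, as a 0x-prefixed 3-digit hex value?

reg_0 = 0xCAB
clock 1: out=1, reg = 0xE55
clock 2: out=1, reg = 0x72A
clock 3: out=0, reg = 0xB95
clock 4: out=1, reg = 0x5CA
clock 5: out=0, reg = 0xAE5
clock 6: out=1, reg = 0xD72
clock 7: out=0, reg = 0xEB9
clock 8: out=1, reg = 0xF5C
clock 9: out=0, reg = 0x7AE
clock 10: out=0, reg = 0x3D7
clock 11: out=1, reg = 0x9EB

0x9EB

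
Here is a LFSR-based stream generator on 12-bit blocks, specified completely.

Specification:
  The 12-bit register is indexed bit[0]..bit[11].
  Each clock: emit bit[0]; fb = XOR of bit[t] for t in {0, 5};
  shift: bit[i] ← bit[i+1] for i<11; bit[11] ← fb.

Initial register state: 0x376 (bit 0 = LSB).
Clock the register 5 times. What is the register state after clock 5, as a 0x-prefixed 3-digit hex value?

0x69B

reg_0 = 0x376
clock 1: out=0, reg = 0x9BB
clock 2: out=1, reg = 0x4DD
clock 3: out=1, reg = 0xA6E
clock 4: out=0, reg = 0xD37
clock 5: out=1, reg = 0x69B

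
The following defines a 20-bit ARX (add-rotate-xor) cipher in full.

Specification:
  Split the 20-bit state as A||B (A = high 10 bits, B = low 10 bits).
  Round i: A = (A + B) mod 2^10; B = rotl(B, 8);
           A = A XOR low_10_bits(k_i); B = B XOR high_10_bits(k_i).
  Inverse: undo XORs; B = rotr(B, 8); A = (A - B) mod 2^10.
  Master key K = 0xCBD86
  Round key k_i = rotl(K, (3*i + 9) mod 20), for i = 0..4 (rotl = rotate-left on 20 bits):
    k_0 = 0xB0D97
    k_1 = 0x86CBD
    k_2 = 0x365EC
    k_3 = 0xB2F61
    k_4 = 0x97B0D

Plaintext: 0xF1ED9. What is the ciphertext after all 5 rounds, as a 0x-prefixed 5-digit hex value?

0x13BCE

s_0 = plaintext = 0xF1ED9
s_1 = Round(s_0, k_0) = 0xCDF75
s_2 = Round(s_1, k_1) = 0x847C6
s_3 = Round(s_2, k_2) = 0x0EE28
s_4 = Round(s_3, k_3) = 0x40A41
s_5 = Round(s_4, k_4) = 0x13BCE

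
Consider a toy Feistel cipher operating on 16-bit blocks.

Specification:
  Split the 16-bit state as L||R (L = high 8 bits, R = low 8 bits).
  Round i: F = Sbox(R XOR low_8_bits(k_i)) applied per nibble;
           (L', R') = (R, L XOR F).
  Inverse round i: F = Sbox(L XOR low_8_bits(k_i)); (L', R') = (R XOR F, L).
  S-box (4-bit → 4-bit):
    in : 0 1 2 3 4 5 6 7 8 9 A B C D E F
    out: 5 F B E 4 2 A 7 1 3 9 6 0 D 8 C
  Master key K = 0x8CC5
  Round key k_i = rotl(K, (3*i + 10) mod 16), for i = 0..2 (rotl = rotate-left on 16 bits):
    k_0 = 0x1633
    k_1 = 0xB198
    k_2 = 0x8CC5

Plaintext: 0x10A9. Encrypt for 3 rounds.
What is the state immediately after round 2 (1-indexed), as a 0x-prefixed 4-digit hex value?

s_0 = plaintext = 0x10A9
s_1 = Round(s_0, k_0) = 0xA929
s_2 = Round(s_1, k_1) = 0x29C6
s_3 = Round(s_2, k_2) = 0xC677

0x29C6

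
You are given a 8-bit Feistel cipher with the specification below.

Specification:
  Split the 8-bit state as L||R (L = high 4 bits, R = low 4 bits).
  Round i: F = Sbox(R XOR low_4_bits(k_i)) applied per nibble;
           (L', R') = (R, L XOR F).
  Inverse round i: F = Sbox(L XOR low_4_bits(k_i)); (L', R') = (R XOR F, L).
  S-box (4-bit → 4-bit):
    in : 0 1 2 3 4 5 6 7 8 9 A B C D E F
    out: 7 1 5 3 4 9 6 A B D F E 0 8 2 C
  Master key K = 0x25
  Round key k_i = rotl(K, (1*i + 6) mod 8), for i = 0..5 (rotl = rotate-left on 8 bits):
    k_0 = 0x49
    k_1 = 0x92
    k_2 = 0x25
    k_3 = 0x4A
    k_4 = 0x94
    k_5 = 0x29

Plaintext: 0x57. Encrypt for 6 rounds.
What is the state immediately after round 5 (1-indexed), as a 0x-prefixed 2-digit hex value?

s_0 = plaintext = 0x57
s_1 = Round(s_0, k_0) = 0x77
s_2 = Round(s_1, k_1) = 0x7E
s_3 = Round(s_2, k_2) = 0xE9
s_4 = Round(s_3, k_3) = 0x9D
s_5 = Round(s_4, k_4) = 0xD4
s_6 = Round(s_5, k_5) = 0x45

0xD4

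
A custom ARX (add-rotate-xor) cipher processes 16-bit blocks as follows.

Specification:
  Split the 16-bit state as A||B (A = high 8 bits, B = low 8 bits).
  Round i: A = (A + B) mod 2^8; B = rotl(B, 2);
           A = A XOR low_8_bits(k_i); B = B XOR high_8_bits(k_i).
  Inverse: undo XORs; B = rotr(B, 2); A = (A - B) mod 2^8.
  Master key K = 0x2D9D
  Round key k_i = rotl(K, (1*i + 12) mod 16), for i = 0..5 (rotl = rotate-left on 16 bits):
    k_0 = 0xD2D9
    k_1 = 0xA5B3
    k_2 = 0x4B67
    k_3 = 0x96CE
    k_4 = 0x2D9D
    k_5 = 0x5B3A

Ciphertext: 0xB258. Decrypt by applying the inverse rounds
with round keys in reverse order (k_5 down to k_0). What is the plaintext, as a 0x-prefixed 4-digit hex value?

0xE02E

s_0 = ciphertext = 0xB258
s_1 = InvRound(s_0, k_5) = 0xC8C0
s_2 = InvRound(s_1, k_4) = 0xDA7B
s_3 = InvRound(s_2, k_3) = 0x997B
s_4 = InvRound(s_3, k_2) = 0xF20C
s_5 = InvRound(s_4, k_1) = 0xD76A
s_6 = InvRound(s_5, k_0) = 0xE02E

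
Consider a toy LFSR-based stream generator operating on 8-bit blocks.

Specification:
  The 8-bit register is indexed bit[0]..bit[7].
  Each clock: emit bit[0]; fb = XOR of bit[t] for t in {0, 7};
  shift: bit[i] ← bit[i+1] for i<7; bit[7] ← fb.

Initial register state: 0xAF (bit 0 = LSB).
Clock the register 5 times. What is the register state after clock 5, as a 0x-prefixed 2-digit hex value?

reg_0 = 0xAF
clock 1: out=1, reg = 0x57
clock 2: out=1, reg = 0xAB
clock 3: out=1, reg = 0x55
clock 4: out=1, reg = 0xAA
clock 5: out=0, reg = 0xD5

0xD5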